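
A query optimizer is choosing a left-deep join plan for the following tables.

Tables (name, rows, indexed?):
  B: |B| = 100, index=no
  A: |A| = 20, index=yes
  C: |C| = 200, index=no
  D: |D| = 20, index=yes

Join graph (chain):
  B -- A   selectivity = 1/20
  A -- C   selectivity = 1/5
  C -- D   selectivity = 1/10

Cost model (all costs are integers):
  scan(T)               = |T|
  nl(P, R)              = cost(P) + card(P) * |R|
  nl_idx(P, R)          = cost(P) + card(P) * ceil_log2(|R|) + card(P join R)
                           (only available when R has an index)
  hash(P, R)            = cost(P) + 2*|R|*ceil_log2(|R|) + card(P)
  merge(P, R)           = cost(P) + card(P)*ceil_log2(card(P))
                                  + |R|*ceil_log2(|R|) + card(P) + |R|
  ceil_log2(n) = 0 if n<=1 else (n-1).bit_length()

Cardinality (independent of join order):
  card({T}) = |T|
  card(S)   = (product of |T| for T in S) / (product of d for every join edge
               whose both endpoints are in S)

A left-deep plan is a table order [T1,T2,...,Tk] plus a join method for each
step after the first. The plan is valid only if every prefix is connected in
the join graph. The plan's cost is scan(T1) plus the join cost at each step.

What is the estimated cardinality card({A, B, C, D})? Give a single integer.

Tables in S: A(20), B(100), C(200), D(20)
Edges inside S: B-A(d=20), A-C(d=5), C-D(d=10)
numerator = 20 * 100 * 200 * 20 = 8000000
denominator = 20 * 5 * 10 = 1000
card(S) = 8000000 / 1000 = 8000

8000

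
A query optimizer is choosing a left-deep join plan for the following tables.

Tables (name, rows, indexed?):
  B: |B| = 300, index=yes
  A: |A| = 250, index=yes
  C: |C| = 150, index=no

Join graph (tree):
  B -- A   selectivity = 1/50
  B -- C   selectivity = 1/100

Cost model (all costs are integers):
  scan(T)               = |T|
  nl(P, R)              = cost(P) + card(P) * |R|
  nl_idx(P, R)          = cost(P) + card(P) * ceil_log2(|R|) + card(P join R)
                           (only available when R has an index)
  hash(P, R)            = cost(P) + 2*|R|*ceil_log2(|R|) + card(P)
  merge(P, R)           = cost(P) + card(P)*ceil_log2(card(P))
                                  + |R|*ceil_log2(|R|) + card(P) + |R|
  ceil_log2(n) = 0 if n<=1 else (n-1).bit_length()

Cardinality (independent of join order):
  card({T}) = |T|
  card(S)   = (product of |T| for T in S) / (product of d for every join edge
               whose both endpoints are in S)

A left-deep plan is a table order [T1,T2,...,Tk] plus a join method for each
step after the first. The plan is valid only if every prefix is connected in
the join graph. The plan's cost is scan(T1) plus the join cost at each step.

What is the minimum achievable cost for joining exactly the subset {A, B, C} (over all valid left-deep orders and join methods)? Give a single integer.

Selinger DP over subsets of {A,B,C}:
  {B}: scan cost=300, card=300
  {A}: scan cost=250, card=250
  {C}: scan cost=150, card=150
  {AB}: card=1500; try (B,nl_idx)→4000, (A,nl_idx)→4200, (A,hash)→4600, (B,merge)→5500, (A,merge)→5550, (B,hash)→5900 …(+2); best=4000 via (B,nl_idx)
  {BC}: card=450; try (B,nl_idx)→1950, (C,hash)→3000, (B,merge)→4500, (C,merge)→4650, (B,hash)→5700, (B,nl)→45150 …(+1); best=1950 via (B,nl_idx)
  {ABC}: card=2250; try (A,hash)→6400, (A,nl_idx)→7800, (C,hash)→7900, (A,merge)→8700, (C,merge)→23350, (A,nl)→114450 …(+1); best=6400 via (A,hash)

6400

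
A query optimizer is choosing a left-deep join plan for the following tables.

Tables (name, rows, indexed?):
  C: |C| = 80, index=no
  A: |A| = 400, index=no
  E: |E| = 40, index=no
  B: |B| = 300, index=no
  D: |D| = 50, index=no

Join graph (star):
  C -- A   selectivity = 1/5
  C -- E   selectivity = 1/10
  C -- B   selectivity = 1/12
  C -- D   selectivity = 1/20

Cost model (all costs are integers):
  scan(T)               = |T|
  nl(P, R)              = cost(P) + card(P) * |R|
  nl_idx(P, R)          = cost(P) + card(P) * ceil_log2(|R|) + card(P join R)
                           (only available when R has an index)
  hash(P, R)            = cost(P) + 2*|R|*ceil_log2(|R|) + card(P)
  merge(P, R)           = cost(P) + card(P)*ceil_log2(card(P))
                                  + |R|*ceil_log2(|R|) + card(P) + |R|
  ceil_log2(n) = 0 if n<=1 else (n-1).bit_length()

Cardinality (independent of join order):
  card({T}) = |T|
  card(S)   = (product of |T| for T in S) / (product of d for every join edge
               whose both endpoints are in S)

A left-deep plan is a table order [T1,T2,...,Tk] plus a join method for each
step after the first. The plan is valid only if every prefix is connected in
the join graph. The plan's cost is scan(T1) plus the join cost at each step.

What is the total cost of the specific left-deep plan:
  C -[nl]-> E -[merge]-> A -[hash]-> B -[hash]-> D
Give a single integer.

step 1: scan C: cost=80, card=80
step 2: join E via nl
    card(P join E) = 80*40/(10) = 320
    cost = 80 + 80*40 = 3280
step 3: join A via merge
    card(P join A) = 320*400/(5) = 25600
    cost = 3280 + 320*9 + 400*9 + 320 + 400 = 10480
step 4: join B via hash
    card(P join B) = 25600*300/(12) = 640000
    cost = 10480 + 2*300*9 + 25600 = 41480
step 5: join D via hash
    card(P join D) = 640000*50/(20) = 1600000
    cost = 41480 + 2*50*6 + 640000 = 682080

682080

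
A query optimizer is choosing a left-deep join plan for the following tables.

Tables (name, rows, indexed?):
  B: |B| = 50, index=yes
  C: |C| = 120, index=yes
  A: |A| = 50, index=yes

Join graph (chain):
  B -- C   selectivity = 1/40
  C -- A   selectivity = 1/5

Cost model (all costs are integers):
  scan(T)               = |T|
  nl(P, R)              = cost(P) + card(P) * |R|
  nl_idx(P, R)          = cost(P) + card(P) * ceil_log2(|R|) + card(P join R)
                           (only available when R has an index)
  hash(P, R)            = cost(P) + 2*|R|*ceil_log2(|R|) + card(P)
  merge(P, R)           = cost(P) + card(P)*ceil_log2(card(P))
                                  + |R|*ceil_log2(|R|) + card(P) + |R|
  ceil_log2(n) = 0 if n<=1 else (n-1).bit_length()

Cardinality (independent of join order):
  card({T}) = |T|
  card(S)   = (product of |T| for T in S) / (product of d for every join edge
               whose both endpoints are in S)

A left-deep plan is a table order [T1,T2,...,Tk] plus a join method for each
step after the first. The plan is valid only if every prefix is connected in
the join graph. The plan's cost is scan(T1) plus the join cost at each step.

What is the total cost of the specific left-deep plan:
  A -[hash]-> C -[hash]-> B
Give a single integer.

step 1: scan A: cost=50, card=50
step 2: join C via hash
    card(P join C) = 50*120/(5) = 1200
    cost = 50 + 2*120*7 + 50 = 1780
step 3: join B via hash
    card(P join B) = 1200*50/(40) = 1500
    cost = 1780 + 2*50*6 + 1200 = 3580

3580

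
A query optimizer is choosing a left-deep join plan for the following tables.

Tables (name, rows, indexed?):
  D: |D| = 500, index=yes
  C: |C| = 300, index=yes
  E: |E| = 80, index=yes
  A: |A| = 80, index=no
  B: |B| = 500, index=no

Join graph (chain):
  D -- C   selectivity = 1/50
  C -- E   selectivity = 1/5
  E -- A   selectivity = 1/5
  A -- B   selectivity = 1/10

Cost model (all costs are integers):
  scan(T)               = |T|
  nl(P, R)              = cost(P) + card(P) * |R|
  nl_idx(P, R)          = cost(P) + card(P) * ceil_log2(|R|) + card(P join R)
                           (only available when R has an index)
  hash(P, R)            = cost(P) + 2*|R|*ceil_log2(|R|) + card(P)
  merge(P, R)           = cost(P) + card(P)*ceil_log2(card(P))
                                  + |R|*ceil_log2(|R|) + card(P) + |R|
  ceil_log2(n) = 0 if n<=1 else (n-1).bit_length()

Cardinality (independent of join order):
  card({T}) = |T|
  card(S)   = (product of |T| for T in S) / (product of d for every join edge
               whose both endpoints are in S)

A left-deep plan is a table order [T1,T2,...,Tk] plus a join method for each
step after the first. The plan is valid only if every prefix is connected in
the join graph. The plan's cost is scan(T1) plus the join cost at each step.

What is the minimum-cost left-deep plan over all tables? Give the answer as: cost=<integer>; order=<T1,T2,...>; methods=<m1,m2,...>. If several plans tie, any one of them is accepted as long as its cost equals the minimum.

cost=836240; order=C,D,E,A,B; methods=nl_idx,hash,hash,hash

Selinger DP (subsets sized 1..n):
  {D}: scan cost=500, card=500
  {C}: scan cost=300, card=300
  {E}: scan cost=80, card=80
  {A}: scan cost=80, card=80
  {B}: scan cost=500, card=500
  {CD}: card=3000; try (D,nl_idx)→6000, (C,hash)→6400, (C,nl_idx)→8000, (D,merge)→8300, (C,merge)→8500, (D,hash)→9600 …(+2); best=6000 via (D,nl_idx)
  {CE}: card=4800; try (E,hash)→1720, (C,merge)→3720, (E,merge)→3940, (C,hash)→5560, (C,nl_idx)→5600, (E,nl_idx)→7200 …(+2); best=1720 via (E,hash)
  {AE}: card=1280; try (E,hash)→1280, (A,hash)→1280, (E,merge)→1360, (A,merge)→1360, (E,nl_idx)→1920, (E,nl)→6480 …(+1); best=1280 via (E,hash)
  {AB}: card=4000; try (A,hash)→2120, (B,merge)→5720, (A,merge)→6140, (B,hash)→9160, (B,nl)→40080, (A,nl)→40500; best=2120 via (A,hash)
  {CDE}: card=48000; try (E,hash)→10120, (D,hash)→15520, (E,merge)→45640, (D,merge)→73920, (E,nl_idx)→75000, (D,nl_idx)→92920 …(+2); best=10120 via (E,hash)
  {ACE}: card=76800; try (A,hash)→7640, (C,hash)→7960, (C,merge)→19640, (A,merge)→69560, (C,nl_idx)→89600, (C,nl)→385280 …(+1); best=7640 via (A,hash)
  {ABE}: card=64000; try (E,hash)→7240, (B,hash)→11560, (B,merge)→21640, (E,merge)→54760, (E,nl_idx)→94120, (E,nl)→322120 …(+1); best=7240 via (E,hash)
  {ACDE}: card=768000; try (A,hash)→59240, (D,hash)→93440, (A,merge)→826760, (D,merge)→1395040, (D,nl_idx)→1466840, (A,nl)→3850120 …(+1); best=59240 via (A,hash)
  {ABCE}: card=3840000; try (C,hash)→76640, (B,hash)→93440, (C,merge)→1098240, (B,merge)→1395040, (C,nl_idx)→4423240, (C,nl)→19207240 …(+1); best=76640 via (C,hash)
  {ABCDE}: card=38400000; try (B,hash)→836240, (D,hash)→3925640, (B,merge)→16192240, (D,nl_idx)→73036640, (D,merge)→88401640, (B,nl)→384059240 …(+1); best=836240 via (B,hash)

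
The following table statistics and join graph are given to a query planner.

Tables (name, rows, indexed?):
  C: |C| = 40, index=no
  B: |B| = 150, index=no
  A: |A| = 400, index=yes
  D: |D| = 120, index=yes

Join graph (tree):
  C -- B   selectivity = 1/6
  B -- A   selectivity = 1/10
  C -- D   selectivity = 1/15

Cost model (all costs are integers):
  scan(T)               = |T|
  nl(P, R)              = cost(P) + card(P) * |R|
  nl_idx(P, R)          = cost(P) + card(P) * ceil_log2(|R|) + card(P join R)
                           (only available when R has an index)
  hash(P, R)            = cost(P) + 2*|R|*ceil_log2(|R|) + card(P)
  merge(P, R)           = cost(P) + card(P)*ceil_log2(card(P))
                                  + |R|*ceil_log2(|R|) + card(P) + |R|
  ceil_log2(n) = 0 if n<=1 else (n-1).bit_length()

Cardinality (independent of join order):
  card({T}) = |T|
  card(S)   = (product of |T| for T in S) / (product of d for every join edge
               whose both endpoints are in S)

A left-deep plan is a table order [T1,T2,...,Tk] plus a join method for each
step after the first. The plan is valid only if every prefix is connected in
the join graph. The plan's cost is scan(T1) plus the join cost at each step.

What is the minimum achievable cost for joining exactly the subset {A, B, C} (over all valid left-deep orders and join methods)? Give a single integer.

Selinger DP over subsets of {A,B,C}:
  {C}: scan cost=40, card=40
  {B}: scan cost=150, card=150
  {A}: scan cost=400, card=400
  {BC}: card=1000; try (C,hash)→780, (B,merge)→1670, (C,merge)→1780, (B,hash)→2480, (B,nl)→6040, (C,nl)→6150; best=780 via (C,hash)
  {AB}: card=6000; try (B,hash)→3200, (A,merge)→5500, (B,merge)→5750, (A,hash)→7500, (A,nl_idx)→7500, (A,nl)→60150 …(+1); best=3200 via (B,hash)
  {ABC}: card=40000; try (A,hash)→8980, (C,hash)→9680, (A,merge)→15780, (A,nl_idx)→49780, (C,merge)→87480, (C,nl)→243200 …(+1); best=8980 via (A,hash)

8980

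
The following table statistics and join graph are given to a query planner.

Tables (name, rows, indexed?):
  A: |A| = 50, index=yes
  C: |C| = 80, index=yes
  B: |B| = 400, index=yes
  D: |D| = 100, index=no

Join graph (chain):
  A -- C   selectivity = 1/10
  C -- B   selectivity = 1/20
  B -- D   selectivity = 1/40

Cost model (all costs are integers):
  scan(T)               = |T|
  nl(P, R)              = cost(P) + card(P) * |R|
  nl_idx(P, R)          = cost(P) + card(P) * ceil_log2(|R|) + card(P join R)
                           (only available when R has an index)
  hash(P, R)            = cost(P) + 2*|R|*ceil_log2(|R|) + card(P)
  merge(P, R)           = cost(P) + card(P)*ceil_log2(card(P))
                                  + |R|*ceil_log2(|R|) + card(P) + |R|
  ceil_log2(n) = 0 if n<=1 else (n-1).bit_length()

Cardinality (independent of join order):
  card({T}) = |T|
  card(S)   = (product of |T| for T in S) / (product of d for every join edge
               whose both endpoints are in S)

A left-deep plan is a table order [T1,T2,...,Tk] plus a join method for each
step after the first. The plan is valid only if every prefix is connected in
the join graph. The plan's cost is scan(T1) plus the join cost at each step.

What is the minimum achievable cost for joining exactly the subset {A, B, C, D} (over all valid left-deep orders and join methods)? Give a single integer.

Selinger DP over subsets of {A,B,C,D}:
  {A}: scan cost=50, card=50
  {C}: scan cost=80, card=80
  {B}: scan cost=400, card=400
  {D}: scan cost=100, card=100
  {AC}: card=400; try (A,hash)→760, (C,nl_idx)→800, (A,nl_idx)→960, (C,merge)→1040, (A,merge)→1070, (C,hash)→1220 …(+2); best=760 via (A,hash)
  {BC}: card=1600; try (C,hash)→1920, (B,nl_idx)→2400, (B,merge)→4720, (C,nl_idx)→4800, (C,merge)→5040, (B,hash)→7360 …(+2); best=1920 via (C,hash)
  {BD}: card=1000; try (B,nl_idx)→2000, (D,hash)→2200, (B,merge)→4900, (D,merge)→5200, (B,hash)→7400, (B,nl)→40100 …(+1); best=2000 via (B,nl_idx)
  {ABC}: card=8000; try (A,hash)→4120, (B,hash)→8360, (B,merge)→8760, (B,nl_idx)→12360, (A,nl_idx)→19520, (A,merge)→21470 …(+2); best=4120 via (A,hash)
  {BCD}: card=4000; try (C,hash)→4120, (D,hash)→4920, (C,nl_idx)→13000, (C,merge)→13640, (D,merge)→21920, (C,nl)→82000 …(+1); best=4120 via (C,hash)
  {ABCD}: card=20000; try (A,hash)→8720, (D,hash)→13520, (A,nl_idx)→48120, (A,merge)→56470, (D,merge)→116920, (A,nl)→204120 …(+1); best=8720 via (A,hash)

8720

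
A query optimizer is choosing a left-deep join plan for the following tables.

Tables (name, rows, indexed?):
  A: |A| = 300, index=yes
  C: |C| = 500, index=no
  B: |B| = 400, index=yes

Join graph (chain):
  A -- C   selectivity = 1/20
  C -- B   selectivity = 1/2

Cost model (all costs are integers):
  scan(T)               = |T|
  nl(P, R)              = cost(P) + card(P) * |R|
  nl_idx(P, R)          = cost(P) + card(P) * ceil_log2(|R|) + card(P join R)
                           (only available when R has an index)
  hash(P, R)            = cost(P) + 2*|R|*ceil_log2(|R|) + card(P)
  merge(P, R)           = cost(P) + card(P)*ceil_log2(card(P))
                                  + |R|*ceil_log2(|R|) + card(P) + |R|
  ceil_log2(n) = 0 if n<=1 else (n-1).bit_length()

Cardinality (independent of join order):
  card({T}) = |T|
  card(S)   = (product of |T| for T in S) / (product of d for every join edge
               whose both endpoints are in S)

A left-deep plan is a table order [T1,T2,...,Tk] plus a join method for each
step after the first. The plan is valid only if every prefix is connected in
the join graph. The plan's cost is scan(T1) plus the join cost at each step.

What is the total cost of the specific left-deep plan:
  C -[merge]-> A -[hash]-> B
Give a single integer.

step 1: scan C: cost=500, card=500
step 2: join A via merge
    card(P join A) = 500*300/(20) = 7500
    cost = 500 + 500*9 + 300*9 + 500 + 300 = 8500
step 3: join B via hash
    card(P join B) = 7500*400/(2) = 1500000
    cost = 8500 + 2*400*9 + 7500 = 23200

23200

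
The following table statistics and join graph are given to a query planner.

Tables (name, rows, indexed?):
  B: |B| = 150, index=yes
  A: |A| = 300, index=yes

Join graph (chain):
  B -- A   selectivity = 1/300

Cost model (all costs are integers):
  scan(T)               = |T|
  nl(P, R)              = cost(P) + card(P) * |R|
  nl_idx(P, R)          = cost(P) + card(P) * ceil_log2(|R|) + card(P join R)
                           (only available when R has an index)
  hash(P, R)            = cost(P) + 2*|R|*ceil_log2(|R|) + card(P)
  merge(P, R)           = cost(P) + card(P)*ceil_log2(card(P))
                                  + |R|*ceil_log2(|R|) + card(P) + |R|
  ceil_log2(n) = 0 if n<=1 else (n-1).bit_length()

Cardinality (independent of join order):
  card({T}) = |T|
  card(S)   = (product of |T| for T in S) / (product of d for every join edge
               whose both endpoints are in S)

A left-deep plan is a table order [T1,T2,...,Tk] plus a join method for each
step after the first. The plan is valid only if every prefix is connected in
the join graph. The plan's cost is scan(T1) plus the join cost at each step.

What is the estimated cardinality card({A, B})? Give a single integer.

150

Tables in S: A(300), B(150)
Edges inside S: B-A(d=300)
numerator = 300 * 150 = 45000
denominator = 300 = 300
card(S) = 45000 / 300 = 150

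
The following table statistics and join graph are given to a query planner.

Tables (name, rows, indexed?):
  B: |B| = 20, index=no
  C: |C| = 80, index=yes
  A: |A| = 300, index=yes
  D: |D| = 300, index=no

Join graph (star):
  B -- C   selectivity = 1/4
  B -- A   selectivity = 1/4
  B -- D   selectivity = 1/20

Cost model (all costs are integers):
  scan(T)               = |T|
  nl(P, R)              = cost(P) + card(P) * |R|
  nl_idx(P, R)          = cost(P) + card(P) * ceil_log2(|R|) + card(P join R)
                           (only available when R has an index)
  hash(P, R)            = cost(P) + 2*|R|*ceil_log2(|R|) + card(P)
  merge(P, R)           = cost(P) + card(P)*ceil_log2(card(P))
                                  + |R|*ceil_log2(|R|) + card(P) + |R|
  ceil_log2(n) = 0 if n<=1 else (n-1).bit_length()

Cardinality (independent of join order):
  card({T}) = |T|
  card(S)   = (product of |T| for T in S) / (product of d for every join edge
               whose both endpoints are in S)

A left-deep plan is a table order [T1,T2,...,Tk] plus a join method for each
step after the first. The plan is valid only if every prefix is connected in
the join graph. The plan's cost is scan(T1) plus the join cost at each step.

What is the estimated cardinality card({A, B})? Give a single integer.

Tables in S: A(300), B(20)
Edges inside S: B-A(d=4)
numerator = 300 * 20 = 6000
denominator = 4 = 4
card(S) = 6000 / 4 = 1500

1500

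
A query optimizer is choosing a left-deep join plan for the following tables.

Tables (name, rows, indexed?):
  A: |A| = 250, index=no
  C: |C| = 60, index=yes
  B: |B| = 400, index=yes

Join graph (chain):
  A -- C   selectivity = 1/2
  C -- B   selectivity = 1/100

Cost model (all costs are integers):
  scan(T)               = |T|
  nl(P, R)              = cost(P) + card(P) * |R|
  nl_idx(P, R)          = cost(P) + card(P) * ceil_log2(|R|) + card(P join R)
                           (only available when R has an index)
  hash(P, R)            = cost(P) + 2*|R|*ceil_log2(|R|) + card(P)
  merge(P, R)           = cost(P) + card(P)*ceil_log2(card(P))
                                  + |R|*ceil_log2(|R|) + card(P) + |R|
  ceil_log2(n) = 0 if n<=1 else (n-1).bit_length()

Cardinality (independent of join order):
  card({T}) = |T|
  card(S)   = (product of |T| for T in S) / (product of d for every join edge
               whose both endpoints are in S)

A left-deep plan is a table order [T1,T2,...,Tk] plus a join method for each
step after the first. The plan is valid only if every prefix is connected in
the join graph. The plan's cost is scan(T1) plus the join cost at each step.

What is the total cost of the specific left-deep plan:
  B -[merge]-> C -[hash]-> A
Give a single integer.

step 1: scan B: cost=400, card=400
step 2: join C via merge
    card(P join C) = 400*60/(100) = 240
    cost = 400 + 400*9 + 60*6 + 400 + 60 = 4820
step 3: join A via hash
    card(P join A) = 240*250/(2) = 30000
    cost = 4820 + 2*250*8 + 240 = 9060

9060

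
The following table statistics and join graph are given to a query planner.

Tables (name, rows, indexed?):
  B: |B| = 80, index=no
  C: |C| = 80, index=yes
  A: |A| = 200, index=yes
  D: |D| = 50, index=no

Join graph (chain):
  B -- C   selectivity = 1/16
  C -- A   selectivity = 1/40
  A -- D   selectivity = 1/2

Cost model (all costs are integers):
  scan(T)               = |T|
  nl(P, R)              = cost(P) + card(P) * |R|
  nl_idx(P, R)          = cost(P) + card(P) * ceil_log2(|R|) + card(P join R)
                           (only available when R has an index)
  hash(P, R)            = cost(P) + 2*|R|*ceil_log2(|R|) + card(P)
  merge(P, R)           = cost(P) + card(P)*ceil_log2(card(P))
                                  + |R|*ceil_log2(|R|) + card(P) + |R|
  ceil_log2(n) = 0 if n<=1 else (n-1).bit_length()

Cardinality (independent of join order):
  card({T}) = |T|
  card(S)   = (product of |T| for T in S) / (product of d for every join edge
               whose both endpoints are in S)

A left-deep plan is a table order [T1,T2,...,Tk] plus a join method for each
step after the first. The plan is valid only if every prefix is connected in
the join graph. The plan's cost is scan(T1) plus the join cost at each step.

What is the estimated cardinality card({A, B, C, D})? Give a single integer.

50000

Tables in S: A(200), B(80), C(80), D(50)
Edges inside S: B-C(d=16), C-A(d=40), A-D(d=2)
numerator = 200 * 80 * 80 * 50 = 64000000
denominator = 16 * 40 * 2 = 1280
card(S) = 64000000 / 1280 = 50000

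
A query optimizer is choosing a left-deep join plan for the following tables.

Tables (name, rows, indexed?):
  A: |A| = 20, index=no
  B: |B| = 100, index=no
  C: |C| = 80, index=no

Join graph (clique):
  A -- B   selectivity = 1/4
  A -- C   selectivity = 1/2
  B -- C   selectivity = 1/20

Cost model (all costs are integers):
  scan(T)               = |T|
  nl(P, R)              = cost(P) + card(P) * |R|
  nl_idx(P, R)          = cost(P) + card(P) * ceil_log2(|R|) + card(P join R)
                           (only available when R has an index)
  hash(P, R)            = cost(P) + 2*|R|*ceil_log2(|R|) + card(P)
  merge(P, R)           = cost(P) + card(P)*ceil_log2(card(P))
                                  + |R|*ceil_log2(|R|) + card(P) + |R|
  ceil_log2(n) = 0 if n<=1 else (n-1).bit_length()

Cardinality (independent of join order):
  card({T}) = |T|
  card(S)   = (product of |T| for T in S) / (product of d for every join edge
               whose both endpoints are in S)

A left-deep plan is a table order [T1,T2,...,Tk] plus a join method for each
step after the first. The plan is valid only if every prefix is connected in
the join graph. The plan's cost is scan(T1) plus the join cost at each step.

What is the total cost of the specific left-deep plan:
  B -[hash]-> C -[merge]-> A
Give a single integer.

step 1: scan B: cost=100, card=100
step 2: join C via hash
    card(P join C) = 100*80/(20) = 400
    cost = 100 + 2*80*7 + 100 = 1320
step 3: join A via merge
    card(P join A) = 400*20/(4*2) = 1000
    cost = 1320 + 400*9 + 20*5 + 400 + 20 = 5440

5440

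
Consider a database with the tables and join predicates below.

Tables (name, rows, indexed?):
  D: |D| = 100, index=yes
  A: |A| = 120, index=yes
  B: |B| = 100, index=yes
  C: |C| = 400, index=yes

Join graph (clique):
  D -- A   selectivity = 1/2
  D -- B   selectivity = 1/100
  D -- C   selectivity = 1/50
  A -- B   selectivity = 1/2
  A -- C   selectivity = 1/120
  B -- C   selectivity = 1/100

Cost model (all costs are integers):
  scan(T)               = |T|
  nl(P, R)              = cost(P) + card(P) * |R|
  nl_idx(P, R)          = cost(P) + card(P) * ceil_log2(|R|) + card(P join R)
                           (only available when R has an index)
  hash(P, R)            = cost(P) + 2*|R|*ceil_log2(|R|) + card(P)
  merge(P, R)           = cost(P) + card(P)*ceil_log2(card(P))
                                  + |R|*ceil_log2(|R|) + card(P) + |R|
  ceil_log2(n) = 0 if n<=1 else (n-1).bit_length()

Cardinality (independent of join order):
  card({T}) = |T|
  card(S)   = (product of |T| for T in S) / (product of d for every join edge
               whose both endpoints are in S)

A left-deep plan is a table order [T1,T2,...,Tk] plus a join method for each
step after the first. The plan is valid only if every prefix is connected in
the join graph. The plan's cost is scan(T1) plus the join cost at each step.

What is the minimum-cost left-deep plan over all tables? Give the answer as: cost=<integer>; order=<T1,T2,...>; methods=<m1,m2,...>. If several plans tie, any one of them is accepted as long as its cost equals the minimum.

cost=1866; order=B,D,C,A; methods=nl_idx,nl_idx,nl_idx

Selinger DP (subsets sized 1..n):
  {D}: scan cost=100, card=100
  {A}: scan cost=120, card=120
  {B}: scan cost=100, card=100
  {C}: scan cost=400, card=400
  {AD}: card=6000; try (D,hash)→1640, (A,merge)→1860, (D,merge)→1880, (A,hash)→1880, (A,nl_idx)→6800, (D,nl_idx)→6960 …(+2); best=1640 via (D,hash)
  {BD}: card=100; try (D,nl_idx)→900, (B,nl_idx)→900, (D,hash)→1600, (B,hash)→1600, (D,merge)→1700, (B,merge)→1700 …(+2); best=900 via (D,nl_idx)
  {CD}: card=800; try (C,nl_idx)→1800, (D,hash)→2200, (D,nl_idx)→4000, (C,merge)→4900, (D,merge)→5200, (C,hash)→7400 …(+2); best=1800 via (C,nl_idx)
  {AB}: card=6000; try (B,hash)→1640, (A,merge)→1860, (B,merge)→1880, (A,hash)→1880, (A,nl_idx)→6800, (B,nl_idx)→6960 …(+2); best=1640 via (B,hash)
  {AC}: card=400; try (C,nl_idx)→1600, (A,hash)→2480, (A,nl_idx)→3600, (C,merge)→5080, (A,merge)→5360, (C,hash)→7440 …(+2); best=1600 via (C,nl_idx)
  {BC}: card=400; try (C,nl_idx)→1400, (B,hash)→2200, (B,nl_idx)→3600, (C,merge)→4900, (B,merge)→5200, (C,hash)→7400 …(+2); best=1400 via (C,nl_idx)
  {ABD}: card=3000; try (A,merge)→2660, (A,hash)→2680, (A,nl_idx)→4600, (D,hash)→9040, (B,hash)→9040, (A,nl)→12900 …(+6); best=2660 via (A,merge)
  {ACD}: card=400; try (D,hash)→3400, (A,hash)→4280, (D,nl_idx)→4800, (D,merge)→6400, (A,nl_idx)→7800, (A,merge)→11560 …(+6); best=3400 via (D,hash)
  {BCD}: card=8; try (C,nl_idx)→1808, (D,hash)→3200, (B,hash)→4000, (D,nl_idx)→4208, (C,merge)→5700, (D,merge)→6200 …(+6); best=1808 via (C,nl_idx)
  {ABC}: card=200; try (B,hash)→3400, (A,hash)→3480, (A,nl_idx)→4400, (B,nl_idx)→4600, (A,merge)→6360, (B,merge)→6400 …(+6); best=3400 via (B,hash)
  {ABCD}: card=2; try (A,nl_idx)→1866, (A,nl)→2768, (A,merge)→2800, (A,hash)→3496, (D,nl_idx)→4802, (D,hash)→5000 …(+10); best=1866 via (A,nl_idx)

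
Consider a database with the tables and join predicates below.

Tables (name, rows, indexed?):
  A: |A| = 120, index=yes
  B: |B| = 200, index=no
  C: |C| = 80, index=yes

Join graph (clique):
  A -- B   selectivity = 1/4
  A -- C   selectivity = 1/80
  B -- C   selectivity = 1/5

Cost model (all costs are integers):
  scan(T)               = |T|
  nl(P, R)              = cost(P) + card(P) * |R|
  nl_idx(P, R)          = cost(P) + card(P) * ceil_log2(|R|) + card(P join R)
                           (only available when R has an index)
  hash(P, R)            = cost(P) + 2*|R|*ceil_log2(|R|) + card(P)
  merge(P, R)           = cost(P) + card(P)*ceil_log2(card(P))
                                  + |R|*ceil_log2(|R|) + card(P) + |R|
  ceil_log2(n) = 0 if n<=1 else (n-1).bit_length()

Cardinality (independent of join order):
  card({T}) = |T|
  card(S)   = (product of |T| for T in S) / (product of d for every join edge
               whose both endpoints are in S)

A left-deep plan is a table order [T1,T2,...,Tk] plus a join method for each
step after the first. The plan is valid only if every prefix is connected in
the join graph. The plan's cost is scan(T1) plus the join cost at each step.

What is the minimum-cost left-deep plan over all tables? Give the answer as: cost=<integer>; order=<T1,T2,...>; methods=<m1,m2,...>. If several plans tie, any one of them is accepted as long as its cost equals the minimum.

cost=3520; order=C,A,B; methods=nl_idx,merge

Selinger DP (subsets sized 1..n):
  {A}: scan cost=120, card=120
  {B}: scan cost=200, card=200
  {C}: scan cost=80, card=80
  {AB}: card=6000; try (A,hash)→2080, (B,merge)→2880, (A,merge)→2960, (B,hash)→3440, (A,nl_idx)→7600, (B,nl)→24120 …(+1); best=2080 via (A,hash)
  {AC}: card=120; try (A,nl_idx)→760, (C,nl_idx)→1080, (C,hash)→1360, (A,merge)→1680, (C,merge)→1720, (A,hash)→1840 …(+2); best=760 via (A,nl_idx)
  {BC}: card=3200; try (C,hash)→1520, (B,merge)→2520, (C,merge)→2640, (B,hash)→3360, (C,nl_idx)→4800, (B,nl)→16080 …(+1); best=1520 via (C,hash)
  {ABC}: card=1200; try (B,merge)→3520, (B,hash)→4080, (A,hash)→6400, (C,hash)→9200, (B,nl)→24760, (A,nl_idx)→25120 …(+5); best=3520 via (B,merge)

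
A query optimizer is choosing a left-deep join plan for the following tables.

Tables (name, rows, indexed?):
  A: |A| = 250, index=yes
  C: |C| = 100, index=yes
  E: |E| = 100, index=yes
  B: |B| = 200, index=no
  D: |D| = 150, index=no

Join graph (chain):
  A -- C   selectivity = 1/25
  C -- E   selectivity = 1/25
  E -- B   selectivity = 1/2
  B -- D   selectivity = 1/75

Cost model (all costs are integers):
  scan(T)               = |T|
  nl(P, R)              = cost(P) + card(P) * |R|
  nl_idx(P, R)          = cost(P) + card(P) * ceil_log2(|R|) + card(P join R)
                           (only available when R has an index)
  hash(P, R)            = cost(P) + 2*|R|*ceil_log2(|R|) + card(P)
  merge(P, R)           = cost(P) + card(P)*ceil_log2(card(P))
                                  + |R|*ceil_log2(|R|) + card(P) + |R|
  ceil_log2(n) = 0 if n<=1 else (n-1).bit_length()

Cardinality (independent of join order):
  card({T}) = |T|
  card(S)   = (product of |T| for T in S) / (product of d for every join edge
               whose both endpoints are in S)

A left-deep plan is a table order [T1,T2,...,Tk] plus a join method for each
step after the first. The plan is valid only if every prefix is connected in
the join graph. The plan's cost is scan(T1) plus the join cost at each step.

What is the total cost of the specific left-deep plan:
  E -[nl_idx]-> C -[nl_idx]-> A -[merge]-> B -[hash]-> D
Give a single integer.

464600

step 1: scan E: cost=100, card=100
step 2: join C via nl_idx
    card(P join C) = 100*100/(25) = 400
    cost = 100 + 100*7 + 400 = 1200
step 3: join A via nl_idx
    card(P join A) = 400*250/(25) = 4000
    cost = 1200 + 400*8 + 4000 = 8400
step 4: join B via merge
    card(P join B) = 4000*200/(2) = 400000
    cost = 8400 + 4000*12 + 200*8 + 4000 + 200 = 62200
step 5: join D via hash
    card(P join D) = 400000*150/(75) = 800000
    cost = 62200 + 2*150*8 + 400000 = 464600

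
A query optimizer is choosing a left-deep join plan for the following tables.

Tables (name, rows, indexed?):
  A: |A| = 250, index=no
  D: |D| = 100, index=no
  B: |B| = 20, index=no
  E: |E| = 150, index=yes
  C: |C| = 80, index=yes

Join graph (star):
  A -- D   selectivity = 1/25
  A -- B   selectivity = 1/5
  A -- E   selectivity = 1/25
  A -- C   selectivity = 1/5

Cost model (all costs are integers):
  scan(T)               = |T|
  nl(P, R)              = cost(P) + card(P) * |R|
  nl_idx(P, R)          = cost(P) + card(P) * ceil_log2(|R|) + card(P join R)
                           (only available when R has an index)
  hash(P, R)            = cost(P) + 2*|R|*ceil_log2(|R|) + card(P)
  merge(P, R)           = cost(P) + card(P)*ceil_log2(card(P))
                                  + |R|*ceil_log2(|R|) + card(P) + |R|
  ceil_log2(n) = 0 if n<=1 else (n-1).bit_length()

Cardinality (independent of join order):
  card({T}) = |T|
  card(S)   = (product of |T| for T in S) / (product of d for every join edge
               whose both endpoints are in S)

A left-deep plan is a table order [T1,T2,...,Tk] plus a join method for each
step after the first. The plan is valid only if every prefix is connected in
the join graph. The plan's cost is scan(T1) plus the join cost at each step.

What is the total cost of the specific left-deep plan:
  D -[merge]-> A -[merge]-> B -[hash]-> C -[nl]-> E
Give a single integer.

step 1: scan D: cost=100, card=100
step 2: join A via merge
    card(P join A) = 100*250/(25) = 1000
    cost = 100 + 100*7 + 250*8 + 100 + 250 = 3150
step 3: join B via merge
    card(P join B) = 1000*20/(5) = 4000
    cost = 3150 + 1000*10 + 20*5 + 1000 + 20 = 14270
step 4: join C via hash
    card(P join C) = 4000*80/(5) = 64000
    cost = 14270 + 2*80*7 + 4000 = 19390
step 5: join E via nl
    card(P join E) = 64000*150/(25) = 384000
    cost = 19390 + 64000*150 = 9619390

9619390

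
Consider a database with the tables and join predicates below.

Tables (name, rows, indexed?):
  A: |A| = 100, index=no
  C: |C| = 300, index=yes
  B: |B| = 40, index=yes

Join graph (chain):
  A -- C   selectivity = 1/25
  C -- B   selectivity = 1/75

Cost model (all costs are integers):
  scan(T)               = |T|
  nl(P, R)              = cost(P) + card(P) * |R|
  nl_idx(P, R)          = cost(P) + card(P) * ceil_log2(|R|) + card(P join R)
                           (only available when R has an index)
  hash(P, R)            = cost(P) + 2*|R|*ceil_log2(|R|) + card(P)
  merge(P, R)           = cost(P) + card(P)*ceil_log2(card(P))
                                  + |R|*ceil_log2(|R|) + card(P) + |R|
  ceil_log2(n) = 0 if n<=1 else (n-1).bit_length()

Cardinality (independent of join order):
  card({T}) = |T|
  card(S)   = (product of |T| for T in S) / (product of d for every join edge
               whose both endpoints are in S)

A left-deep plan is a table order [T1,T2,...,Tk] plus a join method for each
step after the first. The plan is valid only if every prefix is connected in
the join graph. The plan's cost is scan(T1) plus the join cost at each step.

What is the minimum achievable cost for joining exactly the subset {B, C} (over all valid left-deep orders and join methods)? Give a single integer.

560

Selinger DP over subsets of {B,C}:
  {C}: scan cost=300, card=300
  {B}: scan cost=40, card=40
  {BC}: card=160; try (C,nl_idx)→560, (B,hash)→1080, (B,nl_idx)→2260, (C,merge)→3320, (B,merge)→3580, (C,hash)→5480 …(+2); best=560 via (C,nl_idx)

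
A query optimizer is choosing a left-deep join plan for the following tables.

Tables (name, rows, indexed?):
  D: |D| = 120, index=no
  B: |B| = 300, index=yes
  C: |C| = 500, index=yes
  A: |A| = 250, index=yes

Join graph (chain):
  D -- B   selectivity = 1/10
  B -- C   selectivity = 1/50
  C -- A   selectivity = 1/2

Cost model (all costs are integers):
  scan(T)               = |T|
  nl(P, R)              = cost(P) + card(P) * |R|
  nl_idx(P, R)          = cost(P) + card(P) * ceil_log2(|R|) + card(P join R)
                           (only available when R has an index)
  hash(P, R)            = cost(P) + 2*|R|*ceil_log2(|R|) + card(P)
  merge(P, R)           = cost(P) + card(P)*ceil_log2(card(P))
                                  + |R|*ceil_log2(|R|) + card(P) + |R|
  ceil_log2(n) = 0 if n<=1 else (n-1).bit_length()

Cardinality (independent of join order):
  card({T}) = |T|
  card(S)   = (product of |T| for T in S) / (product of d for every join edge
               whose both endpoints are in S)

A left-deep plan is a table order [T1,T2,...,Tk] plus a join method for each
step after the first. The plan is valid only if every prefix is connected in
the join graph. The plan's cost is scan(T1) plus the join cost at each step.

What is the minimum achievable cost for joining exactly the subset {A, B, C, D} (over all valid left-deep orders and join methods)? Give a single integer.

Selinger DP over subsets of {A,B,C,D}:
  {D}: scan cost=120, card=120
  {B}: scan cost=300, card=300
  {C}: scan cost=500, card=500
  {A}: scan cost=250, card=250
  {BD}: card=3600; try (D,hash)→2280, (B,merge)→4080, (D,merge)→4260, (B,nl_idx)→4800, (B,hash)→5640, (B,nl)→36120 …(+1); best=2280 via (D,hash)
  {BC}: card=3000; try (C,nl_idx)→6000, (B,hash)→6400, (B,nl_idx)→8000, (C,merge)→8300, (B,merge)→8500, (C,hash)→9600 …(+2); best=6000 via (C,nl_idx)
  {AC}: card=62500; try (A,hash)→5000, (C,merge)→7500, (A,merge)→7750, (C,hash)→9500, (C,nl_idx)→65000, (A,nl_idx)→67000 …(+2); best=5000 via (A,hash)
  {BCD}: card=36000; try (D,hash)→10680, (C,hash)→14880, (D,merge)→45960, (C,merge)→54080, (C,nl_idx)→70680, (D,nl)→366000 …(+1); best=10680 via (D,hash)
  {ABC}: card=375000; try (A,hash)→13000, (A,merge)→47250, (B,hash)→72900, (A,nl_idx)→405000, (A,nl)→756000, (B,nl_idx)→942500 …(+2); best=13000 via (A,hash)
  {ABCD}: card=4500000; try (A,hash)→50680, (D,hash)→389680, (A,merge)→624930, (A,nl_idx)→4798680, (D,merge)→7513960, (A,nl)→9010680 …(+1); best=50680 via (A,hash)

50680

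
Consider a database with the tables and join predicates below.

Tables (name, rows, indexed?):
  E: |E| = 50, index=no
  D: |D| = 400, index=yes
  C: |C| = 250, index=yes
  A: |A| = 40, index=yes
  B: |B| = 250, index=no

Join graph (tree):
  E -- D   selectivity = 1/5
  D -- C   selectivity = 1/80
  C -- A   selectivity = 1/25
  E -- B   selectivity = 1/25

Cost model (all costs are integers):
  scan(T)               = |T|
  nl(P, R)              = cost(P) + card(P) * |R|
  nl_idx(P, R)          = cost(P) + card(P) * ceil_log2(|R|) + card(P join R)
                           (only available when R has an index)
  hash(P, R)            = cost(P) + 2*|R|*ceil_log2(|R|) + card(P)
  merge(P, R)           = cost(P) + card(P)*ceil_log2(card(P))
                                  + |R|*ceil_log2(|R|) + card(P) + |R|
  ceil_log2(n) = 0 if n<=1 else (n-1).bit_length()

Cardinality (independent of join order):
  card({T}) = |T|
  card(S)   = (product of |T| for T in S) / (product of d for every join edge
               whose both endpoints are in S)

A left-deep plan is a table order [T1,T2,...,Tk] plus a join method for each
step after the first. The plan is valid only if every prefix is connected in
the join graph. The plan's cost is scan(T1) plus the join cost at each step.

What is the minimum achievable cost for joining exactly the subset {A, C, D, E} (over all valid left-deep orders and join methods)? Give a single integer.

Selinger DP over subsets of {A,C,D,E}:
  {E}: scan cost=50, card=50
  {D}: scan cost=400, card=400
  {C}: scan cost=250, card=250
  {A}: scan cost=40, card=40
  {DE}: card=4000; try (E,hash)→1400, (D,merge)→4400, (D,nl_idx)→4500, (E,merge)→4750, (D,hash)→7300, (D,nl)→20050 …(+1); best=1400 via (E,hash)
  {CD}: card=1250; try (D,nl_idx)→3750, (C,hash)→4800, (C,nl_idx)→4850, (D,merge)→6500, (C,merge)→6650, (D,hash)→7700 …(+2); best=3750 via (D,nl_idx)
  {AC}: card=400; try (C,nl_idx)→760, (A,hash)→980, (A,nl_idx)→2150, (C,merge)→2570, (A,merge)→2780, (C,hash)→4080 …(+2); best=760 via (C,nl_idx)
  {CDE}: card=12500; try (E,hash)→5600, (C,hash)→9400, (E,merge)→19100, (C,nl_idx)→45900, (C,merge)→55650, (E,nl)→66250 …(+1); best=5600 via (E,hash)
  {ACD}: card=2000; try (A,hash)→5480, (D,nl_idx)→6360, (D,hash)→8360, (D,merge)→8760, (A,nl_idx)→13250, (A,merge)→19030 …(+2); best=5480 via (A,hash)
  {ACDE}: card=20000; try (E,hash)→8080, (A,hash)→18580, (E,merge)→29830, (A,nl_idx)→100600, (E,nl)→105480, (A,merge)→193380 …(+1); best=8080 via (E,hash)

8080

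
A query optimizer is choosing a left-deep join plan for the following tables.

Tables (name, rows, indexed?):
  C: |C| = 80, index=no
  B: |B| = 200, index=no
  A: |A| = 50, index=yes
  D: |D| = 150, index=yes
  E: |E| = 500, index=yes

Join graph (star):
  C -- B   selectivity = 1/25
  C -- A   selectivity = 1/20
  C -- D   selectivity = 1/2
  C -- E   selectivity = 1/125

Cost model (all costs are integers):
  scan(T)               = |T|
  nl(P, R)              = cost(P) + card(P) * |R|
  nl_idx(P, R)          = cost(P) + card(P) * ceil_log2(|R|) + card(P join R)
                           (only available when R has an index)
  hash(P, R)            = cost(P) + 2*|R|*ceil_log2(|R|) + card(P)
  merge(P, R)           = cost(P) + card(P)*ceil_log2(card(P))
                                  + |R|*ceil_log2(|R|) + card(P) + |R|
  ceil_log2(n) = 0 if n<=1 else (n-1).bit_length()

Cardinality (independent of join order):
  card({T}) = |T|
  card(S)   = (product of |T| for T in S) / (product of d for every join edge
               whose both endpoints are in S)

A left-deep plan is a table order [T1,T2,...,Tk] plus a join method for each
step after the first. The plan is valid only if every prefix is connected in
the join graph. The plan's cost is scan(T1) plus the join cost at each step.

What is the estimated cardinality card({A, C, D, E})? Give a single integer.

60000

Tables in S: A(50), C(80), D(150), E(500)
Edges inside S: C-A(d=20), C-D(d=2), C-E(d=125)
numerator = 50 * 80 * 150 * 500 = 300000000
denominator = 20 * 2 * 125 = 5000
card(S) = 300000000 / 5000 = 60000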